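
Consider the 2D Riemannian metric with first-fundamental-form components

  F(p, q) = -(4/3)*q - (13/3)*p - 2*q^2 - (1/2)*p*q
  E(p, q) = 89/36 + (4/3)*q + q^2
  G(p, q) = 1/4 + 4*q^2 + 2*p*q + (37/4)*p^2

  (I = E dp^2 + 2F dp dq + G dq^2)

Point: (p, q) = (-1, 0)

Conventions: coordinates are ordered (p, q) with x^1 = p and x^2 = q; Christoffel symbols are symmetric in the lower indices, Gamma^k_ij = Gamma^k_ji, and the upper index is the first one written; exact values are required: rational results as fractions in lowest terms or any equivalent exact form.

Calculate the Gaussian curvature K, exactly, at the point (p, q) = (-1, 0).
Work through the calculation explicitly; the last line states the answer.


E = 89/36, F = 13/3, G = 19/2, EG - F^2 = 113/24 at the point
E_p = 0, E_q = 4/3, F_p = -13/3, F_q = -5/6, G_p = -37/2, G_q = -2
E_qq = 2, F_pq = -1/2, G_pp = 37/2
The intrinsic route: Brioschi's K = (det M1 - det M2)/(EG - F^2)^2.
M1 = [[-E_qq/2 + F_pq - G_pp/2, E_p/2, F_p - E_q/2], [F_q - G_p/2, E, F], [G_q/2, F, G]] = [[-43/4, 0, -5], [101/12, 89/36, 13/3], [-1, 13/3, 19/2]]; det M1 = -70657/288
M2 = [[0, E_q/2, G_p/2], [E_q/2, E, F], [G_p/2, F, G]] = [[0, 2/3, -37/4], [2/3, 89/36, 13/3], [-37/4, 13/3, 19/2]]; det M2 = -155057/576
det M1 - det M2 = 1527/64; K = 1527/64 / (113/24)^2 = 13743/12769

Answer: K = 13743/12769


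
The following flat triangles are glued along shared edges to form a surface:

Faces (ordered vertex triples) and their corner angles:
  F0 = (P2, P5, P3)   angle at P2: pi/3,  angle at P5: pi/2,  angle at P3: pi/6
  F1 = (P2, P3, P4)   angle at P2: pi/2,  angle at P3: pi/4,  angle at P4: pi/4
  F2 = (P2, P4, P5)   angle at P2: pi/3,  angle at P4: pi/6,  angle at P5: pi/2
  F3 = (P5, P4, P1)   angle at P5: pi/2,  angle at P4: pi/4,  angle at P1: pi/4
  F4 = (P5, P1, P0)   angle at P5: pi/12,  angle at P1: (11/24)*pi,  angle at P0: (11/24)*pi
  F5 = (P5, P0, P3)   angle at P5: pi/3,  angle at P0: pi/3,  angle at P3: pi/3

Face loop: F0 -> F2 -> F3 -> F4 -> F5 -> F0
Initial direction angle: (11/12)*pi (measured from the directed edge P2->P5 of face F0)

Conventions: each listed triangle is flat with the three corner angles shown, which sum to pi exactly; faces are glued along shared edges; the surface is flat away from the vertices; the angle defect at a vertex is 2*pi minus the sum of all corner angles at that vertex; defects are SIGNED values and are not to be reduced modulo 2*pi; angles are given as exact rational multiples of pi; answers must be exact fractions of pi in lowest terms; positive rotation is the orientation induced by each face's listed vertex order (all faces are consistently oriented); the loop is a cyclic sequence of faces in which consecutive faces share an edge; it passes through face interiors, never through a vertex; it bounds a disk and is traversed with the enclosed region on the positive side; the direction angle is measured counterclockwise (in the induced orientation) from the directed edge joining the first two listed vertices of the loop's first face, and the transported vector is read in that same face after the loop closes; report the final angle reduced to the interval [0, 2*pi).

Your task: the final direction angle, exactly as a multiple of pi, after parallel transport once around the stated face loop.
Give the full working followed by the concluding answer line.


enclosed vertex P5: corner angles sum to (23/12)*pi, defect = 2*pi - (23/12)*pi = pi/12
the rotation equals the total enclosed defect, so the final angle is initial + defects (mod 2*pi)
final angle = (11/12)*pi + pi/12 = pi (mod 2*pi)

Answer: final direction angle = pi


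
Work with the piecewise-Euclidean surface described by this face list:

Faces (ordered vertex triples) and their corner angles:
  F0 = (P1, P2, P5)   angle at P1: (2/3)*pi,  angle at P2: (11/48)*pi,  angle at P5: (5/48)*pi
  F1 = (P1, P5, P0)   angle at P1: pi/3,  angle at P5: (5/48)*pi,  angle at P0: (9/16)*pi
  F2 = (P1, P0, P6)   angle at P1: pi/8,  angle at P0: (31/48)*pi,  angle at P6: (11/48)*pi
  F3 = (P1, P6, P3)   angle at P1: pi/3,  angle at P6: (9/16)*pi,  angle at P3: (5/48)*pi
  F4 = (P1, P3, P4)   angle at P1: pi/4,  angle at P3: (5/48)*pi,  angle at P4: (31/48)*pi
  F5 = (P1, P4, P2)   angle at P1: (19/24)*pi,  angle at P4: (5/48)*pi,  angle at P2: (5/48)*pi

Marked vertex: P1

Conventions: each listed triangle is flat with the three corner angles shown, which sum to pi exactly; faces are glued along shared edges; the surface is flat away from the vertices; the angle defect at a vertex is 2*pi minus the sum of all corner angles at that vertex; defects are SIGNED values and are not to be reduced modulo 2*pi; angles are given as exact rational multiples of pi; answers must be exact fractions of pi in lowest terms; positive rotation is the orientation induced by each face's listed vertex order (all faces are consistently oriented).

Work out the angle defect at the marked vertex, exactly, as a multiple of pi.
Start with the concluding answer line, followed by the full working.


Answer: defect(P1) = -pi/2

Sum of corner angles at P1: (5/2)*pi
defect = 2*pi - (5/2)*pi


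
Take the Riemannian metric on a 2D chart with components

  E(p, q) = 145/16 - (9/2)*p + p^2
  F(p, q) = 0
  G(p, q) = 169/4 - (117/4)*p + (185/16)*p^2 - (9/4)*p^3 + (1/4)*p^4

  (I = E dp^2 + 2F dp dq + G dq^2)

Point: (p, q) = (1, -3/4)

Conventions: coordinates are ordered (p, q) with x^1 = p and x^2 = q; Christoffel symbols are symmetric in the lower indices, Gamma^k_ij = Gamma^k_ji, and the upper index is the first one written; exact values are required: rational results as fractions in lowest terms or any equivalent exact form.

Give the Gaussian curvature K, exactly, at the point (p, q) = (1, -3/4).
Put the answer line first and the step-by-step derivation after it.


Answer: K = -4096/150499

E = 89/16, F = 0, G = 361/16, EG - F^2 = 32129/256 at the point
E_p = -5/2, E_q = 0, F_p = 0, F_q = 0, G_p = -95/8, G_q = 0
E_qq = 0, F_pq = 0, G_pp = 101/8
Apply the Brioschi formula K = (det M1 - det M2)/(EG - F^2)^2 over the derivative matrices of E, F, G.
M1 = [[-E_qq/2 + F_pq - G_pp/2, E_p/2, F_p - E_q/2], [F_q - G_p/2, E, F], [G_q/2, F, G]] = [[-101/16, -5/4, 0], [95/16, 89/16, 0], [0, 0, 361/16]]; det M1 = -2559129/4096
M2 = [[0, E_q/2, G_p/2], [E_q/2, E, F], [G_p/2, F, G]] = [[0, 0, -95/16], [0, 89/16, 0], [-95/16, 0, 361/16]]; det M2 = -803225/4096
det M1 - det M2 = -6859/16; K = -6859/16 / (32129/256)^2 = -4096/150499


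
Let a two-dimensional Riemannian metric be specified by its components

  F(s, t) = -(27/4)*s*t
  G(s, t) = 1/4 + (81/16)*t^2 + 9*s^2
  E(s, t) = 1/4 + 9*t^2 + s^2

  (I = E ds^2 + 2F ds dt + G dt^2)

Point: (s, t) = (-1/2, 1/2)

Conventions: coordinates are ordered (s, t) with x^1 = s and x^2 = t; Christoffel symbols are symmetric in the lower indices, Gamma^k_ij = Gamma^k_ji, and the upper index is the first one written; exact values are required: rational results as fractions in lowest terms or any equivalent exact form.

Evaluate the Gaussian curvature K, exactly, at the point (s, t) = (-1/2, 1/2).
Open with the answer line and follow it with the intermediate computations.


Answer: K = -371520/923521

E = 11/4, F = 27/16, G = 241/64, EG - F^2 = 961/128 at the point
E_s = -1, E_t = 9, F_s = -27/8, F_t = 27/8, G_s = -9, G_t = 81/16
E_tt = 18, F_st = -27/4, G_ss = 18
Evaluate Brioschi's two determinant matrices M1, M2 and divide by (EG - F^2)^2.
M1 = [[-E_tt/2 + F_st - G_ss/2, E_s/2, F_s - E_t/2], [F_t - G_s/2, E, F], [G_t/2, F, G]] = [[-99/4, -1/2, -63/8], [63/8, 11/4, 27/16], [81/32, 27/16, 241/64]]; det M1 = -28539/128
M2 = [[0, E_t/2, G_s/2], [E_t/2, E, F], [G_s/2, F, G]] = [[0, 9/2, -9/2], [9/2, 11/4, 27/16], [-9/2, 27/16, 241/64]]; det M2 = -51273/256
det M1 - det M2 = -5805/256; K = -5805/256 / (961/128)^2 = -371520/923521


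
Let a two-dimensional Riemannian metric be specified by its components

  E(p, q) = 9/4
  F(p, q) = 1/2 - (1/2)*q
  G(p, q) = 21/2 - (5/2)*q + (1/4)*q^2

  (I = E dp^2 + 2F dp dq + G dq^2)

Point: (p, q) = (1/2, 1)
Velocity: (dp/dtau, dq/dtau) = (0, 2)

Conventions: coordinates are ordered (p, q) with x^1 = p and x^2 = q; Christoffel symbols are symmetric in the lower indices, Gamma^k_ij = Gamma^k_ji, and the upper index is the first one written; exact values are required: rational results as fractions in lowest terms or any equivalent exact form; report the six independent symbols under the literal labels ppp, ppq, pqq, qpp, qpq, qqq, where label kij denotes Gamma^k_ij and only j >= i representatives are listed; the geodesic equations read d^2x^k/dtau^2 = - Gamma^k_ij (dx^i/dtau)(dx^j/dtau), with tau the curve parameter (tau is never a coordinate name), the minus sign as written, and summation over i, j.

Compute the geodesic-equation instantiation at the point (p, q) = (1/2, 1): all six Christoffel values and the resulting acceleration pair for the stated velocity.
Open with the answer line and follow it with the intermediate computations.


Answer: Gamma_ppp = 0, Gamma_ppq = 0, Gamma_pqq = -2/9, Gamma_qpp = 0, Gamma_qpq = 0, Gamma_qqq = -4/33; accelerations (d^2p/dtau^2, d^2q/dtau^2) = (8/9, 16/33)

E = 9/4, F = 0, G = 33/4 at the point
E_p = 0, E_q = 0, F_p = 0, F_q = -1/2, G_p = 0, G_q = -2
EG - F^2 = 297/16;  g^inv = (16/297) * [[33/4, 0], [0, 9/4]]
first-kind symbols [ij,l] = (1/2)(d_i g_jl + d_j g_il - d_l g_ij): [pp,p] = E_p/2 = 0, [pp,q] = F_p - E_q/2 = 0, [pq,p] = E_q/2 = 0, [pq,q] = G_p/2 = 0, [qq,p] = F_q - G_p/2 = -1/2, [qq,q] = G_q/2 = -1
Gamma^p_ij = (G*[ij,p] - F*[ij,q])/(EG - F^2), Gamma^q_ij = (E*[ij,q] - F*[ij,p])/(EG - F^2)
Gamma_ppp = 0, Gamma_ppq = 0, Gamma_pqq = -2/9, Gamma_qpp = 0, Gamma_qpq = 0, Gamma_qqq = -4/33
d^2p/dtau^2 = -(Gamma_ppp*(0)^2 + 2*Gamma_ppq*(0)*(2) + Gamma_pqq*(2)^2) = 8/9
d^2q/dtau^2 = -(Gamma_qpp*(0)^2 + 2*Gamma_qpq*(0)*(2) + Gamma_qqq*(2)^2) = 16/33


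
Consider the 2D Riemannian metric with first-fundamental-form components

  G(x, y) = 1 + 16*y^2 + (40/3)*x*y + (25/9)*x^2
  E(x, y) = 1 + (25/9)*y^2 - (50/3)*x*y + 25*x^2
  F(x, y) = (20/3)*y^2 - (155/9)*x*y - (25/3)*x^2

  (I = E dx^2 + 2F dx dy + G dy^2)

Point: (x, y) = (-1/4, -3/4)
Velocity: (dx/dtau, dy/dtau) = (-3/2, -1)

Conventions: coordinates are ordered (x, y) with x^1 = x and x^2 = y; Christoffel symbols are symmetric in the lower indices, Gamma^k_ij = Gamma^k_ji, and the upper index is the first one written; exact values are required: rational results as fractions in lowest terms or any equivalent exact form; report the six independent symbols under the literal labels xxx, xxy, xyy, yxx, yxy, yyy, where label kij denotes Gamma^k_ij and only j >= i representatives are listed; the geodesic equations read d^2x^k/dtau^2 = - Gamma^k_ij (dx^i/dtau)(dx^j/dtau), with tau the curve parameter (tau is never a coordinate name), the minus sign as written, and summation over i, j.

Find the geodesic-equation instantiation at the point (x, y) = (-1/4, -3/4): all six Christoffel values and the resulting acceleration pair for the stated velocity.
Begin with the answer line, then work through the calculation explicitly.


Answer: Gamma_xxx = 0, Gamma_xxy = 0, Gamma_xyy = 0, Gamma_yxx = 492/365, Gamma_yxy = -164/365, Gamma_yyy = -1968/1825; accelerations (d^2x/dtau^2, d^2y/dtau^2) = (0, -1107/1825)

E = 1, F = 0, G = 1825/144 at the point
E_x = 0, E_y = 0, F_x = 205/12, F_y = -205/36, G_x = -205/18, G_y = -82/3
EG - F^2 = 1825/144;  g^inv = (144/1825) * [[1825/144, 0], [0, 1]]
first-kind symbols [ij,l] = (1/2)(d_i g_jl + d_j g_il - d_l g_ij): [xx,x] = E_x/2 = 0, [xx,y] = F_x - E_y/2 = 205/12, [xy,x] = E_y/2 = 0, [xy,y] = G_x/2 = -205/36, [yy,x] = F_y - G_x/2 = 0, [yy,y] = G_y/2 = -41/3
Gamma^x_ij = (G*[ij,x] - F*[ij,y])/(EG - F^2), Gamma^y_ij = (E*[ij,y] - F*[ij,x])/(EG - F^2)
Gamma_xxx = 0, Gamma_xxy = 0, Gamma_xyy = 0, Gamma_yxx = 492/365, Gamma_yxy = -164/365, Gamma_yyy = -1968/1825
d^2x/dtau^2 = -(Gamma_xxx*(-3/2)^2 + 2*Gamma_xxy*(-3/2)*(-1) + Gamma_xyy*(-1)^2) = 0
d^2y/dtau^2 = -(Gamma_yxx*(-3/2)^2 + 2*Gamma_yxy*(-3/2)*(-1) + Gamma_yyy*(-1)^2) = -1107/1825


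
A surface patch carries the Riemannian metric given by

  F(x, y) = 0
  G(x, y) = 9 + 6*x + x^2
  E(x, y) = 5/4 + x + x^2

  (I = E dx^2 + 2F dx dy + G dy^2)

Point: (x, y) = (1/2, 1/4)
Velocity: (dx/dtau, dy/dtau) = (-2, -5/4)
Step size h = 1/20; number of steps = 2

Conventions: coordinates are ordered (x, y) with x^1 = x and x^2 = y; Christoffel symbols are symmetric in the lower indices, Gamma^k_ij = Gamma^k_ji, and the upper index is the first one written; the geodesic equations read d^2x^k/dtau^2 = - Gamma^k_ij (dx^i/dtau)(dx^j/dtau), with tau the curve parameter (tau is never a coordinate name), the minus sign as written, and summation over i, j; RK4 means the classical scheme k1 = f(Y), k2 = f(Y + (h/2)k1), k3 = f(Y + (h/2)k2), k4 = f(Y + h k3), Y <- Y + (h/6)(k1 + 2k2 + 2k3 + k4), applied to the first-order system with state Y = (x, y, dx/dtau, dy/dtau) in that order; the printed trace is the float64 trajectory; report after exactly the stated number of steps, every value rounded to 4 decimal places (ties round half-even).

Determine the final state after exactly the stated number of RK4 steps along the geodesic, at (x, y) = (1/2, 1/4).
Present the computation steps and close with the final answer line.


f(Y) = (dx/dtau, dy/dtau, -Gamma^x_ij Y'^i Y'^j, -Gamma^y_ij Y'^i Y'^j) with the Gammas evaluated at the stage position; h = 0.050000; intermediate values shown to 6 dp
step 0: x = 0.5000, y = 0.2500, dx/dtau = -2.0000, dy/dtau = -1.2500
step 1:
  k1: at (x, y) = (0.500000, 0.250000), (dx/dtau, dy/dtau) = (-2.000000, -1.250000); Gamma_xxx = 0.500000, Gamma_xxy = 0.000000, Gamma_xyy = -1.750000, Gamma_yxx = 0.000000, Gamma_yxy = 0.285714, Gamma_yyy = 0.000000; k1 = (-2.000000, -1.250000, 0.734375, -1.428571)
  k2: at (x, y) = (0.450000, 0.218750), (dx/dtau, dy/dtau) = (-1.981641, -1.285714); Gamma_xxx = 0.499343, Gamma_xxy = 0.000000, Gamma_xyy = -1.813403, Gamma_yxx = 0.000000, Gamma_yxy = 0.289855, Gamma_yyy = 0.000000; k2 = (-1.981641, -1.285714, 1.036797, -1.476999)
  k3: at (x, y) = (0.450459, 0.217857), (dx/dtau, dy/dtau) = (-1.974080, -1.286925); Gamma_xxx = 0.499355, Gamma_xxy = 0.000000, Gamma_xyy = -1.812814, Gamma_yxx = 0.000000, Gamma_yxy = 0.289817, Gamma_yyy = 0.000000; k3 = (-1.974080, -1.286925, 1.056354, -1.472554)
  k4: at (x, y) = (0.401296, 0.185654), (dx/dtau, dy/dtau) = (-1.947182, -1.323628); Gamma_xxx = 0.497312, Gamma_xxy = 0.000000, Gamma_xyy = -1.876748, Gamma_yxx = 0.000000, Gamma_yxy = 0.294006, Gamma_yyy = 0.000000; k4 = (-1.947182, -1.323628, 1.402477, -1.515507)
  Y <- Y + (h/6)(k1 + 2k2 + 2k3 + k4): x = 0.4012, y = 0.1857, dx/dtau = -1.9473, dy/dtau = -1.3237
step 2:
  k1: at (x, y) = (0.401178, 0.185676), (dx/dtau, dy/dtau) = (-1.947307, -1.323693); Gamma_xxx = 0.497305, Gamma_xxy = 0.000000, Gamma_xyy = -1.876903, Gamma_yxx = 0.000000, Gamma_yxy = 0.294016, Gamma_yyy = 0.000000; k1 = (-1.947307, -1.323693, 1.402858, -1.515732)
  k2: at (x, y) = (0.352495, 0.152583), (dx/dtau, dy/dtau) = (-1.912236, -1.361587); Gamma_xxx = 0.493700, Gamma_xxy = 0.000000, Gamma_xyy = -1.941508, Gamma_yxx = 0.000000, Gamma_yxy = 0.298285, Gamma_yyy = 0.000000; k2 = (-1.912236, -1.361587, 1.794111, -1.553275)
  k3: at (x, y) = (0.353372, 0.151636), (dx/dtau, dy/dtau) = (-1.902454, -1.362525); Gamma_xxx = 0.493780, Gamma_xxy = 0.000000, Gamma_xyy = -1.940335, Gamma_yxx = 0.000000, Gamma_yxy = 0.298207, Gamma_yyy = 0.000000; k3 = (-1.902454, -1.362525, 1.815029, -1.545991)
  k4: at (x, y) = (0.306055, 0.117550), (dx/dtau, dy/dtau) = (-1.856556, -1.400993); Gamma_xxx = 0.488600, Gamma_xxy = 0.000000, Gamma_xyy = -2.004004, Gamma_yxx = 0.000000, Gamma_yxy = 0.302475, Gamma_yyy = 0.000000; k4 = (-1.856556, -1.400993, 2.249314, -1.573489)
  Y <- Y + (h/6)(k1 + 2k2 + 2k3 + k4): x = 0.3059, y = 0.1176, dx/dtau = -1.8567, dy/dtau = -1.4011

Answer: x = 0.3059, y = 0.1176, dx/dtau = -1.8567, dy/dtau = -1.4011


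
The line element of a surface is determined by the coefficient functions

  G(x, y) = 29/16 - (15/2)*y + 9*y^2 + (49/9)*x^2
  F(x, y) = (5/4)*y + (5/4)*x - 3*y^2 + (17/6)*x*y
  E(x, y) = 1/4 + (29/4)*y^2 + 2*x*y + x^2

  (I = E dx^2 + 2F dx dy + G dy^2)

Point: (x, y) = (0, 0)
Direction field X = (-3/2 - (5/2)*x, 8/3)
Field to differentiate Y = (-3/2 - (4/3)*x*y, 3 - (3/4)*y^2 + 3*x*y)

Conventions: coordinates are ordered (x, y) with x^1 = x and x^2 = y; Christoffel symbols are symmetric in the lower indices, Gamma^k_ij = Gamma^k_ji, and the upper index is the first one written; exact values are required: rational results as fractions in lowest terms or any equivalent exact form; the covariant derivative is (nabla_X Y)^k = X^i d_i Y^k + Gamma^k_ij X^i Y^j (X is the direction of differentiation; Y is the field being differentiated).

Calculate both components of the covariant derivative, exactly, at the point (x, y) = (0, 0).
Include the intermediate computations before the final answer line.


E = 1/4, F = 0, G = 29/16 at the point
E_x = 0, E_y = 0, F_x = 5/4, F_y = 5/4, G_x = 0, G_y = -15/2
EG - F^2 = 29/64;  g^inv = (64/29) * [[29/16, 0], [0, 1/4]]
first-kind symbols [ij,l] = (1/2)(d_i g_jl + d_j g_il - d_l g_ij): [xx,x] = E_x/2 = 0, [xx,y] = F_x - E_y/2 = 5/4, [xy,x] = E_y/2 = 0, [xy,y] = G_x/2 = 0, [yy,x] = F_y - G_x/2 = 5/4, [yy,y] = G_y/2 = -15/4
Gamma^x_ij = (G*[ij,x] - F*[ij,y])/(EG - F^2), Gamma^y_ij = (E*[ij,y] - F*[ij,x])/(EG - F^2)
Gamma_xxx = 0, Gamma_xxy = 0, Gamma_xyy = 5, Gamma_yxx = 20/29, Gamma_yxy = 0, Gamma_yyy = -60/29
X = (-3/2, 8/3), Y = (-3/2, 3) at the point

Answer: (nabla_X Y)^x = 40, (nabla_X Y)^y = -15


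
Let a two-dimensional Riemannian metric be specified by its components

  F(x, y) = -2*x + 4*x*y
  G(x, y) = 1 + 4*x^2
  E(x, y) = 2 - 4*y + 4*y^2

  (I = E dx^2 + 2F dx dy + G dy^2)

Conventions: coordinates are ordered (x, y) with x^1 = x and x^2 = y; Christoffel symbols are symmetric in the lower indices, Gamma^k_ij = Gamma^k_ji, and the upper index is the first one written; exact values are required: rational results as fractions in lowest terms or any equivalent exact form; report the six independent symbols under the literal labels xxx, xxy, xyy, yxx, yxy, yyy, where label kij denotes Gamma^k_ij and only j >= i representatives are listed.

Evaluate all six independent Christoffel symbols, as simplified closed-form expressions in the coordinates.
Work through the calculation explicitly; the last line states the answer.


E = 2 - 4*y + 4*y^2; F = -2*x + 4*x*y; G = 1 + 4*x^2
Gamma^k_ij = (1/2) g^{kl} (d_i g_jl + d_j g_il - d_l g_ij), with g^inv = (1/(EG-F^2)) [[G, -F], [-F, E]]
first partials: E_x = 0, E_y = -4 + 8*y, F_x = -2 + 4*y, F_y = 4*x, G_x = 8*x, G_y = 0
D = EG - F^2 = 2 - 4*y + 4*y^2 + 4*x^2
expanded: Gamma^x_xx = (G E_x - 2F F_x + F E_y)/(2D), Gamma^x_xy = (G E_y - F G_x)/(2D), Gamma^x_yy = (2G F_y - G G_x - F G_y)/(2D), Gamma^y_xx = (2E F_x - E E_y - F E_x)/(2D), Gamma^y_xy = (E G_x - F E_y)/(2D), Gamma^y_yy = (E G_y - 2F F_y + F G_x)/(2D); substitute and cancel common factors

Answer: Gamma_xxx = 0, Gamma_xxy = (2*y - 1)/(2*x^2 + 2*y^2 - 2*y + 1), Gamma_xyy = 0, Gamma_yxx = 0, Gamma_yxy = 2*x/(2*x^2 + 2*y^2 - 2*y + 1), Gamma_yyy = 0


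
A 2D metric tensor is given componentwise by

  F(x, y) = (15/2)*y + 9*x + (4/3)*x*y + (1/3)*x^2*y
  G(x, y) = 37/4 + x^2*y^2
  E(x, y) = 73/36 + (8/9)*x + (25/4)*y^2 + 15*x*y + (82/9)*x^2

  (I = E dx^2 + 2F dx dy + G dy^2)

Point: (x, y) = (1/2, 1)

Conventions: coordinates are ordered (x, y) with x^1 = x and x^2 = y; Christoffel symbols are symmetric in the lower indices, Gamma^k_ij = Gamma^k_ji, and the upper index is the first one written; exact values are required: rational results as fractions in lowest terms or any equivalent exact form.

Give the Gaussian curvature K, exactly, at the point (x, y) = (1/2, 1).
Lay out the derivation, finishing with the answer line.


E = 37/2, F = 51/4, G = 19/2, EG - F^2 = 211/16 at the point
E_x = 25, E_y = 20, F_x = 32/3, F_y = 33/4, G_x = 1, G_y = 1/2
E_yy = 25/2, F_xy = 5/3, G_xx = 2
Apply the Brioschi formula K = (det M1 - det M2)/(EG - F^2)^2 over the derivative matrices of E, F, G.
M1 = [[-E_yy/2 + F_xy - G_xx/2, E_x/2, F_x - E_y/2], [F_y - G_x/2, E, F], [G_y/2, F, G]] = [[-67/12, 25/2, 2/3], [31/4, 37/2, 51/4], [1/4, 51/4, 19/2]]; det M1 = -171131/192
M2 = [[0, E_y/2, G_x/2], [E_y/2, E, F], [G_x/2, F, G]] = [[0, 10, 1/2], [10, 37/2, 51/4], [1/2, 51/4, 19/2]]; det M2 = -6617/8
det M1 - det M2 = -12323/192; K = -12323/192 / (211/16)^2 = -49292/133563

Answer: K = -49292/133563


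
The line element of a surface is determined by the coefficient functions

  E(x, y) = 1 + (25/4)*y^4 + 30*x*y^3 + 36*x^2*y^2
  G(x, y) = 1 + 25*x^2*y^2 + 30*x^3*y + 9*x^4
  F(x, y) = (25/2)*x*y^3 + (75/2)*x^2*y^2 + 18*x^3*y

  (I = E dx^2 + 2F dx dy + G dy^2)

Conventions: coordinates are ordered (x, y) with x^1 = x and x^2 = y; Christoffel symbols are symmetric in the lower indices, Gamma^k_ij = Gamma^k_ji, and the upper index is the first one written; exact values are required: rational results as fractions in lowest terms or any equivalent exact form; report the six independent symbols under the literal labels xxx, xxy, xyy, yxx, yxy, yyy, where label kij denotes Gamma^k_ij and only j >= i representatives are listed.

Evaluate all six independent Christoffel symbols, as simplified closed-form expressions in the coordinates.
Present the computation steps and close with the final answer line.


E = 1 + (25/4)*y^4 + 30*x*y^3 + 36*x^2*y^2; F = (25/2)*x*y^3 + (75/2)*x^2*y^2 + 18*x^3*y; G = 1 + 25*x^2*y^2 + 30*x^3*y + 9*x^4
Gamma^k_ij = (1/2) g^{kl} (d_i g_jl + d_j g_il - d_l g_ij), with g^inv = (1/(EG-F^2)) [[G, -F], [-F, E]]
first partials: E_x = 30*y^3 + 72*x*y^2, E_y = 25*y^3 + 90*x*y^2 + 72*x^2*y, F_x = (25/2)*y^3 + 75*x*y^2 + 54*x^2*y, F_y = (75/2)*x*y^2 + 75*x^2*y + 18*x^3, G_x = 50*x*y^2 + 90*x^2*y + 36*x^3, G_y = 50*x^2*y + 30*x^3
D = EG - F^2 = 1 + (25/4)*y^4 + 30*x*y^3 + 61*x^2*y^2 + 30*x^3*y + 9*x^4
expanded: Gamma^x_xx = (G E_x - 2F F_x + F E_y)/(2D), Gamma^x_xy = (G E_y - F G_x)/(2D), Gamma^x_yy = (2G F_y - G G_x - F G_y)/(2D), Gamma^y_xx = (2E F_x - E E_y - F E_x)/(2D), Gamma^y_xy = (E G_x - F E_y)/(2D), Gamma^y_yy = (E G_y - 2F F_y + F G_x)/(2D); substitute and cancel common factors

Answer: Gamma_xxx = (144*x*y^2 + 60*y^3)/(36*x^4 + 120*x^3*y + 244*x^2*y^2 + 120*x*y^3 + 25*y^4 + 4), Gamma_xxy = (144*x^2*y + 180*x*y^2 + 50*y^3)/(36*x^4 + 120*x^3*y + 244*x^2*y^2 + 120*x*y^3 + 25*y^4 + 4), Gamma_xyy = (120*x^2*y + 50*x*y^2)/(36*x^4 + 120*x^3*y + 244*x^2*y^2 + 120*x*y^3 + 25*y^4 + 4), Gamma_yxx = (72*x^2*y + 120*x*y^2)/(36*x^4 + 120*x^3*y + 244*x^2*y^2 + 120*x*y^3 + 25*y^4 + 4), Gamma_yxy = (72*x^3 + 180*x^2*y + 100*x*y^2)/(36*x^4 + 120*x^3*y + 244*x^2*y^2 + 120*x*y^3 + 25*y^4 + 4), Gamma_yyy = (60*x^3 + 100*x^2*y)/(36*x^4 + 120*x^3*y + 244*x^2*y^2 + 120*x*y^3 + 25*y^4 + 4)


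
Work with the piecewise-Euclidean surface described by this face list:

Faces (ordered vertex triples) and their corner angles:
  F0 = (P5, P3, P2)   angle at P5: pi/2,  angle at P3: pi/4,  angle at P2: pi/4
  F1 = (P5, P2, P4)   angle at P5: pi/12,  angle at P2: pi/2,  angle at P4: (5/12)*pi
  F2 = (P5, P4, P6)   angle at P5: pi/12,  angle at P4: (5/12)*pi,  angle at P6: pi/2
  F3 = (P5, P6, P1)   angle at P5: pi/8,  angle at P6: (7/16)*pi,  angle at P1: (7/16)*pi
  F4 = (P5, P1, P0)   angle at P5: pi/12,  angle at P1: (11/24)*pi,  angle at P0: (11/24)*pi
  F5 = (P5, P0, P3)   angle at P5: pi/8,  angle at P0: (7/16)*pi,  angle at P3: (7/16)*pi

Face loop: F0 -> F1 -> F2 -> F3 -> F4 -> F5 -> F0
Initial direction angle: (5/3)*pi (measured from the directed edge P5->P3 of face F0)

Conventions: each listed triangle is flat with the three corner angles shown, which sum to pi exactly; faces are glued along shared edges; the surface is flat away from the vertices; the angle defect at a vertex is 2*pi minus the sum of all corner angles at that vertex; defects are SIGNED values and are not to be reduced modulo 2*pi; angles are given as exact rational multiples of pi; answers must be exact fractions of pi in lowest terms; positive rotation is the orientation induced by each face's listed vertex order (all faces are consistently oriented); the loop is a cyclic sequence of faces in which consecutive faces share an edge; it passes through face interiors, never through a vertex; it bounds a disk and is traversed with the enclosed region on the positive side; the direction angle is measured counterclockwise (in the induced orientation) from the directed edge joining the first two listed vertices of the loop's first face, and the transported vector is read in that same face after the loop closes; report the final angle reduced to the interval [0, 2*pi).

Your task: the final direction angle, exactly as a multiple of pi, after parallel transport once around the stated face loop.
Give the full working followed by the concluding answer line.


enclosed vertex P5: corner angles sum to pi, defect = 2*pi - pi = pi
the final direction is the initial angle plus the enclosed defects, taken mod 2*pi in the induced orientation
final angle = (5/3)*pi + pi = (2/3)*pi (mod 2*pi)

Answer: final direction angle = (2/3)*pi


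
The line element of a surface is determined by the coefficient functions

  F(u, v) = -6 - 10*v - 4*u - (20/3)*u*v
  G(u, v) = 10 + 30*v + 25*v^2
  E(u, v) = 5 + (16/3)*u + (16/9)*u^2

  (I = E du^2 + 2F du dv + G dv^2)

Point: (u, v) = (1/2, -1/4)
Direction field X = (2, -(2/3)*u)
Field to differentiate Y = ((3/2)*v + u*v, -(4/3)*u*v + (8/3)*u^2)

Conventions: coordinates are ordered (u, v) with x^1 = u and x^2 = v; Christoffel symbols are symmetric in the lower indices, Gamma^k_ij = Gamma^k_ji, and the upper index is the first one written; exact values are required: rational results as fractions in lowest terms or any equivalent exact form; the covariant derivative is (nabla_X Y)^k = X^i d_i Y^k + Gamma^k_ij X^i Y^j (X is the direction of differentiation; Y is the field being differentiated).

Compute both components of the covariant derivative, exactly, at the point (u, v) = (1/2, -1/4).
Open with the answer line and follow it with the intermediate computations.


Answer: (nabla_X Y)^u = -11135/9654, (nabla_X Y)^v = 89978/14481

E = 73/9, F = -14/3, G = 65/16 at the point
E_u = 64/9, E_v = 0, F_u = -7/3, F_v = -40/3, G_u = 0, G_v = 35/2
EG - F^2 = 1609/144;  g^inv = (144/1609) * [[65/16, 14/3], [14/3, 73/9]]
first-kind symbols [ij,l] = (1/2)(d_i g_jl + d_j g_il - d_l g_ij): [uu,u] = E_u/2 = 32/9, [uu,v] = F_u - E_v/2 = -7/3, [uv,u] = E_v/2 = 0, [uv,v] = G_u/2 = 0, [vv,u] = F_v - G_u/2 = -40/3, [vv,v] = G_v/2 = 35/4
Gamma^u_ij = (G*[ij,u] - F*[ij,v])/(EG - F^2), Gamma^v_ij = (E*[ij,v] - F*[ij,u])/(EG - F^2)
Gamma_uuu = 512/1609, Gamma_uuv = 0, Gamma_uvv = -1920/1609, Gamma_vuu = -336/1609, Gamma_vuv = 0, Gamma_vvv = 1260/1609
X = (2, -1/3), Y = (-1/2, 5/6) at the point


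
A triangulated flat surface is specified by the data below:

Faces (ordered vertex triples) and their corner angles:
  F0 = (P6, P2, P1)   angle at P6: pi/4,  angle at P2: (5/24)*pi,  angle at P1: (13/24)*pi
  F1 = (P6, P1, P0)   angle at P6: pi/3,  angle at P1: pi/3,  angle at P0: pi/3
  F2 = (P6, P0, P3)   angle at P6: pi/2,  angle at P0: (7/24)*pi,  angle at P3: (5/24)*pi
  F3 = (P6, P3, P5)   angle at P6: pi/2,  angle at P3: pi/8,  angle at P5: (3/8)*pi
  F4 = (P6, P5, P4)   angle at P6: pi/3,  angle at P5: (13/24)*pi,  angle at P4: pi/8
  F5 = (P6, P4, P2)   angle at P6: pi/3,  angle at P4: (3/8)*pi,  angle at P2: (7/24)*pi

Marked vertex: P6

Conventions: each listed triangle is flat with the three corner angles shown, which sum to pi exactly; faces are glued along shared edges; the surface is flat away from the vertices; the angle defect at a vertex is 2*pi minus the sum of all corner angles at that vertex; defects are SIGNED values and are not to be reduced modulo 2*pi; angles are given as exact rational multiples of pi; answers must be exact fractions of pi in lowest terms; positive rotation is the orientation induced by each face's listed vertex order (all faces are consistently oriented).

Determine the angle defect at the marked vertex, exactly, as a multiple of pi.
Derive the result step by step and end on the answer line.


Sum of corner angles at P6: (9/4)*pi
defect = 2*pi - (9/4)*pi

Answer: defect(P6) = -pi/4


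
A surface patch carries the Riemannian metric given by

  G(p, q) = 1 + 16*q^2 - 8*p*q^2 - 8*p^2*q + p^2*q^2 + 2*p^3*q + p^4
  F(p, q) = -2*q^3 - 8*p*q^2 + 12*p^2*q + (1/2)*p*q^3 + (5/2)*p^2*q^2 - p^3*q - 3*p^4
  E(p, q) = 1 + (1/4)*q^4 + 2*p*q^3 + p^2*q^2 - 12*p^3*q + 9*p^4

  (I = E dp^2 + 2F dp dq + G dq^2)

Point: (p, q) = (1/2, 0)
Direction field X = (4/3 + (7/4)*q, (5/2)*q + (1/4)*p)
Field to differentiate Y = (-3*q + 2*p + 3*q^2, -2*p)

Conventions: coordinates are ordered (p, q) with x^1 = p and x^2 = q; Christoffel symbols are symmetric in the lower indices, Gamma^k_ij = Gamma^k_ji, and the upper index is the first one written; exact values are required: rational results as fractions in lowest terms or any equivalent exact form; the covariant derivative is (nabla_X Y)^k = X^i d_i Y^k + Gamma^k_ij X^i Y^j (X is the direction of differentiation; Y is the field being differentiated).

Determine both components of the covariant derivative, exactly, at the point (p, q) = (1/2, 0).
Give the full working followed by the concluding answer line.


E = 25/16, F = -3/16, G = 17/16 at the point
E_p = 9/2, E_q = -3/2, F_p = -3/2, F_q = 23/8, G_p = 1/2, G_q = -7/4
EG - F^2 = 13/8;  g^inv = (8/13) * [[17/16, 3/16], [3/16, 25/16]]
first-kind symbols [ij,l] = (1/2)(d_i g_jl + d_j g_il - d_l g_ij): [pp,p] = E_p/2 = 9/4, [pp,q] = F_p - E_q/2 = -3/4, [pq,p] = E_q/2 = -3/4, [pq,q] = G_p/2 = 1/4, [qq,p] = F_q - G_p/2 = 21/8, [qq,q] = G_q/2 = -7/8
Gamma^p_ij = (G*[ij,p] - F*[ij,q])/(EG - F^2), Gamma^q_ij = (E*[ij,q] - F*[ij,p])/(EG - F^2)
Gamma_ppp = 18/13, Gamma_ppq = -6/13, Gamma_pqq = 21/13, Gamma_qpp = -6/13, Gamma_qpq = 2/13, Gamma_qqq = -7/13
X = (4/3, 1/8), Y = (1, -1) at the point

Answer: (nabla_X Y)^p = 701/156, (nabla_X Y)^q = -1061/312


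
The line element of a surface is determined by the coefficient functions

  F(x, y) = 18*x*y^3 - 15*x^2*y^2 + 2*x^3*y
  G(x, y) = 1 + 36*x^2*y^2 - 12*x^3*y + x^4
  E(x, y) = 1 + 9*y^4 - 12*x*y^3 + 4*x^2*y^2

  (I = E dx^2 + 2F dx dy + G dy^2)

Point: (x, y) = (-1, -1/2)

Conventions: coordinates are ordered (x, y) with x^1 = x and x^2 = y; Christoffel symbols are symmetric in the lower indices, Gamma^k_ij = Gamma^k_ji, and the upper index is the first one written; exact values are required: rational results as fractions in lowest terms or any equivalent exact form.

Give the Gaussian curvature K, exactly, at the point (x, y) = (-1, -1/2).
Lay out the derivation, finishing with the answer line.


E = 17/16, F = -1/2, G = 5, EG - F^2 = 81/16 at the point
E_x = -1/2, E_y = 1/2, F_x = 9/4, F_y = -1/2, G_x = -4, G_y = -24
E_yy = -1, F_xy = -21/2, G_xx = -6
The intrinsic route: Brioschi's K = (det M1 - det M2)/(EG - F^2)^2.
M1 = [[-E_yy/2 + F_xy - G_xx/2, E_x/2, F_x - E_y/2], [F_y - G_x/2, E, F], [G_y/2, F, G]] = [[-7, -1/4, 2], [3/2, 17/16, -1/2], [-12, -1/2, 5]]; det M1 = -177/16
M2 = [[0, E_y/2, G_x/2], [E_y/2, E, F], [G_x/2, F, G]] = [[0, 1/4, -2], [1/4, 17/16, -1/2], [-2, -1/2, 5]]; det M2 = -65/16
det M1 - det M2 = -7; K = -7 / (81/16)^2 = -1792/6561

Answer: K = -1792/6561


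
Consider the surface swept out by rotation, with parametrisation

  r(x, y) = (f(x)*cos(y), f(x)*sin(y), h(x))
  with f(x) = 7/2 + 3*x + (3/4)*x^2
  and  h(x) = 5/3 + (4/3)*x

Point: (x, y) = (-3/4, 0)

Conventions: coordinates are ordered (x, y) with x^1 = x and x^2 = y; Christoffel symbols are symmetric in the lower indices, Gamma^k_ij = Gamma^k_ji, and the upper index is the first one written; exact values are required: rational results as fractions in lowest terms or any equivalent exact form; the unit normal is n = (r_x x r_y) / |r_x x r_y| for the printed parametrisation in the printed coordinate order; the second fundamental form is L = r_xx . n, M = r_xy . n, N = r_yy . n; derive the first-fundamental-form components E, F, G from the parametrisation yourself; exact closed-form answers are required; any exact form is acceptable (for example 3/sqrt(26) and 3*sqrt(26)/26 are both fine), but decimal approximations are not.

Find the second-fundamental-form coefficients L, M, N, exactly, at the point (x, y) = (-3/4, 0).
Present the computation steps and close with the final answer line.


f = 107/64, f' = 15/8, f'' = 3/2, h' = 4/3, h'' = 0
E = 3049/576, F = 0, G = 11449/4096; answer radicand W^2 = 3049/576
unnormalised second-form numerators: l = -2, m = 0, n = 107/48; L = l/sqrt(3049/576), and similarly M = m/sqrt(W^2), N = n/sqrt(W^2)

Answer: L = -48*sqrt(3049)/3049, M = 0, N = 107*sqrt(3049)/6098


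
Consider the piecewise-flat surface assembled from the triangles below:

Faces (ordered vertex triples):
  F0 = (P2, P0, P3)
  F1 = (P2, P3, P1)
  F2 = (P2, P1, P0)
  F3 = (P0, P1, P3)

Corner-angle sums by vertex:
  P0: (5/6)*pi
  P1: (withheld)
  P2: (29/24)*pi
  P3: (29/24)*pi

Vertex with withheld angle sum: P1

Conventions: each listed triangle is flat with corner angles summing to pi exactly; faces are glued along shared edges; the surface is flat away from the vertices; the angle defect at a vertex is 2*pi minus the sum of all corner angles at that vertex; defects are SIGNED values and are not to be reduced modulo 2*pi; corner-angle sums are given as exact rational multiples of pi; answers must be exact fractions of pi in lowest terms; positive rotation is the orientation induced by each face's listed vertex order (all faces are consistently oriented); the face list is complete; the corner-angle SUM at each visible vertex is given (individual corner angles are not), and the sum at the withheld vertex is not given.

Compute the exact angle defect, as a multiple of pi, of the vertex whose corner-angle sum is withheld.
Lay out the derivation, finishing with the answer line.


V = 4, E = 6, F = 4; chi = V - E + F = 2
Gauss-Bonnet: total defect = 2*pi*chi = 4*pi; visible defects sum to (11/4)*pi

Answer: defect(P1) = (5/4)*pi


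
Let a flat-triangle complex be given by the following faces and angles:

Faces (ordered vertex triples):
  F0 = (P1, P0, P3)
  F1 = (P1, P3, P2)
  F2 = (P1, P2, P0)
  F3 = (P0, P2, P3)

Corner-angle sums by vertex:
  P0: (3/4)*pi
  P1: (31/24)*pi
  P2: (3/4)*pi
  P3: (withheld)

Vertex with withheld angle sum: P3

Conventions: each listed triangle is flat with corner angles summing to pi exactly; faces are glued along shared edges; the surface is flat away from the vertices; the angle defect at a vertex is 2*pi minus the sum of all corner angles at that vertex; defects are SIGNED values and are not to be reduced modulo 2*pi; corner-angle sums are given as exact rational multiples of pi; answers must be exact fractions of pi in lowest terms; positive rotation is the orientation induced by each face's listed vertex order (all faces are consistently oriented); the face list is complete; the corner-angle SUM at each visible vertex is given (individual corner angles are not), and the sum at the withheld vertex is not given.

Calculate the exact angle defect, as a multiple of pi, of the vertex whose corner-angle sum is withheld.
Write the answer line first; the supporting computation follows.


Answer: defect(P3) = (19/24)*pi

V = 4, E = 6, F = 4; chi = V - E + F = 2
Gauss-Bonnet: total defect = 2*pi*chi = 4*pi; visible defects sum to (77/24)*pi


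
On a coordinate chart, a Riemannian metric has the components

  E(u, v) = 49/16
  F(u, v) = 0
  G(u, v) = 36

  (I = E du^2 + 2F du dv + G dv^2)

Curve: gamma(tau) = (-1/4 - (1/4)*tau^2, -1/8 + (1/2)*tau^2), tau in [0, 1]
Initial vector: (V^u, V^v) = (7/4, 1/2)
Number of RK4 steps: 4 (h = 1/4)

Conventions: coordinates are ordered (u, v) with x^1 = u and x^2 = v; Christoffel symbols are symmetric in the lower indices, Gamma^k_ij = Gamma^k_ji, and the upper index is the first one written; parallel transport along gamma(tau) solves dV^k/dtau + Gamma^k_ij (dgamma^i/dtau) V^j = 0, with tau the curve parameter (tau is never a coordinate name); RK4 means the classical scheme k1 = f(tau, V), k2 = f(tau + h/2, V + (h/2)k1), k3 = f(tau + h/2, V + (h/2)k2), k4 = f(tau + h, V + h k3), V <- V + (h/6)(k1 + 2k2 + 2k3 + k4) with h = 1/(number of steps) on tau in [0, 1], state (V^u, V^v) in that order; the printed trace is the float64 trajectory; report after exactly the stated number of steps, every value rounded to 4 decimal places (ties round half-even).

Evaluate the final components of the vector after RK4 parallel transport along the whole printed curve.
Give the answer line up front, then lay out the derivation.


Answer: V^u = 1.7500, V^v = 0.5000

gamma'(tau) = (-(1/2)*tau, tau); f(tau, V)^k = -Gamma^k_ij(gamma(tau)) gamma'^i(tau) V^j; h = 1/4; intermediate values shown to 6 dp
curve data and Christoffel symbols at the stage parameters:
  tau = 0.000000: gamma = (-0.250000, -0.125000), gamma' = (0.000000, 0.000000); Gamma_uuu = 0.000000, Gamma_uuv = 0.000000, Gamma_uvv = 0.000000, Gamma_vuu = 0.000000, Gamma_vuv = 0.000000, Gamma_vvv = 0.000000
  tau = 0.125000: gamma = (-0.253906, -0.117188), gamma' = (-0.062500, 0.125000); Gamma_uuu = 0.000000, Gamma_uuv = 0.000000, Gamma_uvv = 0.000000, Gamma_vuu = 0.000000, Gamma_vuv = 0.000000, Gamma_vvv = 0.000000
  tau = 0.250000: gamma = (-0.265625, -0.093750), gamma' = (-0.125000, 0.250000); Gamma_uuu = 0.000000, Gamma_uuv = 0.000000, Gamma_uvv = 0.000000, Gamma_vuu = 0.000000, Gamma_vuv = 0.000000, Gamma_vvv = 0.000000
  tau = 0.375000: gamma = (-0.285156, -0.054688), gamma' = (-0.187500, 0.375000); Gamma_uuu = 0.000000, Gamma_uuv = 0.000000, Gamma_uvv = 0.000000, Gamma_vuu = 0.000000, Gamma_vuv = 0.000000, Gamma_vvv = 0.000000
  tau = 0.500000: gamma = (-0.312500, 0.000000), gamma' = (-0.250000, 0.500000); Gamma_uuu = 0.000000, Gamma_uuv = 0.000000, Gamma_uvv = 0.000000, Gamma_vuu = 0.000000, Gamma_vuv = 0.000000, Gamma_vvv = 0.000000
  tau = 0.625000: gamma = (-0.347656, 0.070312), gamma' = (-0.312500, 0.625000); Gamma_uuu = 0.000000, Gamma_uuv = 0.000000, Gamma_uvv = 0.000000, Gamma_vuu = 0.000000, Gamma_vuv = 0.000000, Gamma_vvv = 0.000000
  tau = 0.750000: gamma = (-0.390625, 0.156250), gamma' = (-0.375000, 0.750000); Gamma_uuu = 0.000000, Gamma_uuv = 0.000000, Gamma_uvv = 0.000000, Gamma_vuu = 0.000000, Gamma_vuv = 0.000000, Gamma_vvv = 0.000000
  tau = 0.875000: gamma = (-0.441406, 0.257812), gamma' = (-0.437500, 0.875000); Gamma_uuu = 0.000000, Gamma_uuv = 0.000000, Gamma_uvv = 0.000000, Gamma_vuu = 0.000000, Gamma_vuv = 0.000000, Gamma_vvv = 0.000000
  tau = 1.000000: gamma = (-0.500000, 0.375000), gamma' = (-0.500000, 1.000000); Gamma_uuu = 0.000000, Gamma_uuv = 0.000000, Gamma_uvv = 0.000000, Gamma_vuu = 0.000000, Gamma_vuv = 0.000000, Gamma_vvv = 0.000000
step 0: V^u = 1.7500, V^v = 0.5000
step 1: k1 = (0.000000, 0.000000), k2 = (0.000000, 0.000000), k3 = (0.000000, 0.000000), k4 = (0.000000, 0.000000); V <- V + (h/6)(k1 + 2k2 + 2k3 + k4): V^u = 1.7500, V^v = 0.5000
step 2: k1 = (0.000000, 0.000000), k2 = (0.000000, 0.000000), k3 = (0.000000, 0.000000), k4 = (0.000000, 0.000000); V <- V + (h/6)(k1 + 2k2 + 2k3 + k4): V^u = 1.7500, V^v = 0.5000
step 3: k1 = (0.000000, 0.000000), k2 = (0.000000, 0.000000), k3 = (0.000000, 0.000000), k4 = (0.000000, 0.000000); V <- V + (h/6)(k1 + 2k2 + 2k3 + k4): V^u = 1.7500, V^v = 0.5000
step 4: k1 = (0.000000, 0.000000), k2 = (0.000000, 0.000000), k3 = (0.000000, 0.000000), k4 = (0.000000, 0.000000); V <- V + (h/6)(k1 + 2k2 + 2k3 + k4): V^u = 1.7500, V^v = 0.5000


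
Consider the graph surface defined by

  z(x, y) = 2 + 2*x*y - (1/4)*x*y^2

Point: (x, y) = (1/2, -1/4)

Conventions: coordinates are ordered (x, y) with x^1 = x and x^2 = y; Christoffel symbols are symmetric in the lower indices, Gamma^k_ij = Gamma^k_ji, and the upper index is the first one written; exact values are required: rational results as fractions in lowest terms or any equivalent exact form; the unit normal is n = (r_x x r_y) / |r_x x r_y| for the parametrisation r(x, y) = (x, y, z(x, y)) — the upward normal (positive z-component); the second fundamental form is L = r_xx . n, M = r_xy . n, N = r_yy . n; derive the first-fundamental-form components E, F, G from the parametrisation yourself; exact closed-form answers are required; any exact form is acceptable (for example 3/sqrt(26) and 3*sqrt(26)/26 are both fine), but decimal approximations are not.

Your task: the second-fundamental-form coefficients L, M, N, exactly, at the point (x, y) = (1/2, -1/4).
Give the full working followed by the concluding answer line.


z_x = -33/64, z_y = 17/16, z_xx = 0, z_xy = 17/8, z_yy = -1/4
E = 5185/4096, F = -561/1024, G = 545/256; answer radicand W^2 = 9809/4096
unnormalised second-form numerators: l = 0, m = 17/8, n = -1/4; L = l/sqrt(9809/4096), and similarly M = m/sqrt(W^2), N = n/sqrt(W^2)

Answer: L = 0, M = 8*sqrt(9809)/577, N = -16*sqrt(9809)/9809
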